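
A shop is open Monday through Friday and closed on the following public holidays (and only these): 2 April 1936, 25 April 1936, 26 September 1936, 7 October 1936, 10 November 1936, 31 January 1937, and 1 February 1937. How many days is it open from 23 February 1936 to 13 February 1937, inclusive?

251

23 February 1936 is a Sunday.
From 23 February 1936 to 13 February 1937 is 357 days inclusive.
357 = 7 × 51, so the span is exactly 51 full weeks.
Each full week contributes 5 weekdays (Mon–Fri): 51 × 5 = 255.
Total: 255.
Holidays: 2 April 1936 (Thu); 25 April 1936 (Sat); 26 September 1936 (Sat); 7 October 1936 (Wed); 10 November 1936 (Tue); 31 January 1937 (Sun); 1 February 1937 (Mon).
4 of the 7 holidays fall on weekdays; the rest are weekends and were already excluded.
Business days: 255 − 4 = 251.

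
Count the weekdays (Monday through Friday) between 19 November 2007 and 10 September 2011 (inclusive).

19 November 2007 is a Monday.
The range spans 1392 days (inclusive of both endpoints).
1392 = 7 × 198 + 6, so there are 198 full weeks plus 6 extra days.
Each full week contributes 5 weekdays (Mon–Fri): 198 × 5 = 990.
The 6 extra days are Mon, Tue, Wed, Thu, Fri, Sat — 5 of them qualify.
Total: 990 + 5 = 995.

995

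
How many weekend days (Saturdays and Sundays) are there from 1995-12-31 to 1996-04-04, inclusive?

1995-12-31 is a Sunday.
That's 96 days from start to end, counting both.
96 = 7 × 13 + 5, so there are 13 full weeks plus 5 extra days.
Each full week contributes 2 weekend days (Sat, Sun): 13 × 2 = 26.
The 5 extra days are Sunday, Monday, Tuesday, Wednesday, Thursday — 1 of them qualifies.
Total: 26 + 1 = 27.

27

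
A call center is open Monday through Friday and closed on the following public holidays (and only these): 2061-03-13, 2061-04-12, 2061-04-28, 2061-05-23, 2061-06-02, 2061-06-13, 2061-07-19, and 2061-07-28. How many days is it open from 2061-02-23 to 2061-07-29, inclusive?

106

2061-02-23 is a Wednesday.
The range spans 157 days (inclusive of both endpoints).
157 = 7 × 22 + 3, so there are 22 full weeks plus 3 extra days.
Each full week contributes 5 weekdays (Mon–Fri): 22 × 5 = 110.
The 3 extra days are Wednesday, Thursday, Friday — 3 of them qualify.
Total: 110 + 3 = 113.
Holidays: 2061-03-13 (Sun); 2061-04-12 (Tue); 2061-04-28 (Thu); 2061-05-23 (Mon); 2061-06-02 (Thu); 2061-06-13 (Mon); 2061-07-19 (Tue); 2061-07-28 (Thu).
7 of the 8 holidays fall on weekdays; the rest are weekends and were already excluded.
Business days: 113 − 7 = 106.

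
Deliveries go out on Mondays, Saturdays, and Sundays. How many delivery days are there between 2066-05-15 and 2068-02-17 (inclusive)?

2066-05-15 is a Saturday.
That's 644 days from start to end, counting both.
644 = 7 × 92, so the span is exactly 92 full weeks.
Each full week contributes 3 days from the set (Mon, Sat, Sun): 92 × 3 = 276.
Total: 276.

276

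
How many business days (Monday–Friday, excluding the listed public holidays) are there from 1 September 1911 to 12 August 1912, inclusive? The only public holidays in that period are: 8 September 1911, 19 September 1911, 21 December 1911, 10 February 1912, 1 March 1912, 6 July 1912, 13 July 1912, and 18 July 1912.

242

1 September 1911 is a Friday.
The range spans 347 days (inclusive of both endpoints).
347 = 7 × 49 + 4, so there are 49 full weeks plus 4 extra days.
Each full week contributes 5 weekdays (Mon–Fri): 49 × 5 = 245.
The 4 extra days are Fri, Sat, Sun, Mon — 2 of them qualify.
Total: 245 + 2 = 247.
Holidays: 8 September 1911 (Fri); 19 September 1911 (Tue); 21 December 1911 (Thu); 10 February 1912 (Sat); 1 March 1912 (Fri); 6 July 1912 (Sat); 13 July 1912 (Sat); 18 July 1912 (Thu).
5 of the 8 holidays fall on weekdays; the rest are weekends and were already excluded.
Business days: 247 − 5 = 242.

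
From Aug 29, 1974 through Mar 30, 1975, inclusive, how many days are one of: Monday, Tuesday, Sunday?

91

Aug 29, 1974 is a Thursday.
That's 214 days from start to end, counting both.
214 = 7 × 30 + 4, so there are 30 full weeks plus 4 extra days.
Each full week contributes 3 days from the set (Mon, Tue, Sun): 30 × 3 = 90.
The 4 extra days are Thursday, Friday, Saturday, Sunday — 1 of them qualifies.
Total: 90 + 1 = 91.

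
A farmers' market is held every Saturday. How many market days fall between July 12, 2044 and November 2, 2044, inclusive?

16

July 12, 2044 is a Tuesday.
The range spans 114 days (inclusive of both endpoints).
114 = 7 × 16 + 2, so there are 16 full weeks plus 2 extra days.
Each full week contributes one Saturday: 16 so far.
The 2 extra days are Tue, Wed — none qualify.
Total: 16 + 0 = 16.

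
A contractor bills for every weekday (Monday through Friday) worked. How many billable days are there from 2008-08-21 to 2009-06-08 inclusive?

208

2008-08-21 is a Thursday.
From 2008-08-21 to 2009-06-08 is 292 days inclusive.
292 = 7 × 41 + 5, so there are 41 full weeks plus 5 extra days.
Each full week contributes 5 weekdays (Mon–Fri): 41 × 5 = 205.
The 5 extra days are Thu, Fri, Sat, Sun, Mon — 3 of them qualify.
Total: 205 + 3 = 208.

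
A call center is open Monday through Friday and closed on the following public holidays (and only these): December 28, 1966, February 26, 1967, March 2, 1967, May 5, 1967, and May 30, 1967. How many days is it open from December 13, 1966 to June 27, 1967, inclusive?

December 13, 1966 is a Tuesday.
From December 13, 1966 to June 27, 1967 is 197 days inclusive.
197 = 7 × 28 + 1, so there are 28 full weeks plus 1 extra day.
Each full week contributes 5 weekdays (Mon–Fri): 28 × 5 = 140.
The 1 extra day is Tuesday — 1 of them qualifies.
Total: 140 + 1 = 141.
Holidays: December 28, 1966 (Wed); February 26, 1967 (Sun); March 2, 1967 (Thu); May 5, 1967 (Fri); May 30, 1967 (Tue).
4 of the 5 holidays fall on weekdays; the rest are weekends and were already excluded.
Business days: 141 − 4 = 137.

137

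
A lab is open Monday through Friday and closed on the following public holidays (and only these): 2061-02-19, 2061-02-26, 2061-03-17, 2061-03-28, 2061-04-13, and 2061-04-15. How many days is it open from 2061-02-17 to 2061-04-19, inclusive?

40

2061-02-17 is a Thursday.
That's 62 days from start to end, counting both.
62 = 7 × 8 + 6, so there are 8 full weeks plus 6 extra days.
Each full week contributes 5 weekdays (Mon–Fri): 8 × 5 = 40.
The 6 extra days are Thu, Fri, Sat, Sun, Mon, Tue — 4 of them qualify.
Total: 40 + 4 = 44.
Holidays: 2061-02-19 (Sat); 2061-02-26 (Sat); 2061-03-17 (Thu); 2061-03-28 (Mon); 2061-04-13 (Wed); 2061-04-15 (Fri).
4 of the 6 holidays fall on weekdays; the rest are weekends and were already excluded.
Business days: 44 − 4 = 40.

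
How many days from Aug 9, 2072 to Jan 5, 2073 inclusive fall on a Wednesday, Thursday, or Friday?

Aug 9, 2072 is a Tuesday.
From Aug 9, 2072 to Jan 5, 2073 is 150 days inclusive.
150 = 7 × 21 + 3, so there are 21 full weeks plus 3 extra days.
Each full week contributes 3 days from the set (Wed, Thu, Fri): 21 × 3 = 63.
The 3 extra days are Tuesday, Wednesday, Thursday — 2 of them qualify.
Total: 63 + 2 = 65.

65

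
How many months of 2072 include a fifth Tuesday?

4

A month has five Tuesdays exactly when Tuesday falls within its first (length − 28) days.
Jan: 31 days, starts Fri → 5 of Fri, Sat, Sun
Feb: 29 days, starts Mon → 5 of Mon
Mar: 31 days, starts Tue → 5 of Tue, Wed, Thu ✓
Apr: 30 days, starts Fri → 5 of Fri, Sat
May: 31 days, starts Sun → 5 of Sun, Mon, Tue ✓
Jun: 30 days, starts Wed → 5 of Wed, Thu
Jul: 31 days, starts Fri → 5 of Fri, Sat, Sun
Aug: 31 days, starts Mon → 5 of Mon, Tue, Wed ✓
Sep: 30 days, starts Thu → 5 of Thu, Fri
Oct: 31 days, starts Sat → 5 of Sat, Sun, Mon
Nov: 30 days, starts Tue → 5 of Tue, Wed ✓
Dec: 31 days, starts Thu → 5 of Thu, Fri, Sat
Months with five Tuesdays: Mar, May, Aug, Nov.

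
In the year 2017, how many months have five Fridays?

4

A month has five Fridays exactly when Friday falls within its first (length − 28) days.
Jan: 31 days, starts Sun → 5 of Sun, Mon, Tue
Feb: 28 days, starts Wed → 5 of (none)
Mar: 31 days, starts Wed → 5 of Wed, Thu, Fri ✓
Apr: 30 days, starts Sat → 5 of Sat, Sun
May: 31 days, starts Mon → 5 of Mon, Tue, Wed
Jun: 30 days, starts Thu → 5 of Thu, Fri ✓
Jul: 31 days, starts Sat → 5 of Sat, Sun, Mon
Aug: 31 days, starts Tue → 5 of Tue, Wed, Thu
Sep: 30 days, starts Fri → 5 of Fri, Sat ✓
Oct: 31 days, starts Sun → 5 of Sun, Mon, Tue
Nov: 30 days, starts Wed → 5 of Wed, Thu
Dec: 31 days, starts Fri → 5 of Fri, Sat, Sun ✓
Months with five Fridays: Mar, Jun, Sep, Dec.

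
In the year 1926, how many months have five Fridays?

A month has five Fridays exactly when Friday falls within its first (length − 28) days.
Jan: 31 days, starts Fri → 5 of Fri, Sat, Sun ✓
Feb: 28 days, starts Mon → 5 of (none)
Mar: 31 days, starts Mon → 5 of Mon, Tue, Wed
Apr: 30 days, starts Thu → 5 of Thu, Fri ✓
May: 31 days, starts Sat → 5 of Sat, Sun, Mon
Jun: 30 days, starts Tue → 5 of Tue, Wed
Jul: 31 days, starts Thu → 5 of Thu, Fri, Sat ✓
Aug: 31 days, starts Sun → 5 of Sun, Mon, Tue
Sep: 30 days, starts Wed → 5 of Wed, Thu
Oct: 31 days, starts Fri → 5 of Fri, Sat, Sun ✓
Nov: 30 days, starts Mon → 5 of Mon, Tue
Dec: 31 days, starts Wed → 5 of Wed, Thu, Fri ✓
Months with five Fridays: Jan, Apr, Jul, Oct, Dec.

5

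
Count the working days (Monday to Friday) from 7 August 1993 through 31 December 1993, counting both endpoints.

7 August 1993 is a Saturday.
From 7 August 1993 to 31 December 1993 is 147 days inclusive.
147 = 7 × 21, so the span is exactly 21 full weeks.
Each full week contributes 5 weekdays (Mon–Fri): 21 × 5 = 105.
Total: 105.

105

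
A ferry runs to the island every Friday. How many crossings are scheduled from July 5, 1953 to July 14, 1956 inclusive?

158

July 5, 1953 is a Sunday.
That's 1106 days from start to end, counting both.
1106 = 7 × 158, so the span is exactly 158 full weeks.
Each full week contributes one Friday: 158 so far.
Total: 158.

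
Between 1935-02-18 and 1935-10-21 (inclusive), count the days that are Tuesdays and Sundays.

1935-02-18 is a Monday.
From 1935-02-18 to 1935-10-21 is 246 days inclusive.
246 = 7 × 35 + 1, so there are 35 full weeks plus 1 extra day.
Each full week contributes 2 days from the set (Tue, Sun): 35 × 2 = 70.
The 1 extra day is Monday — none qualify.
Total: 70 + 0 = 70.

70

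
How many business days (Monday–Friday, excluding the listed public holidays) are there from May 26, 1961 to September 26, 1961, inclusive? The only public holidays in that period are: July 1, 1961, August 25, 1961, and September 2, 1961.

87 business days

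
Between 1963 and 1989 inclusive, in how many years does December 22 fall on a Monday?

4

Day of week of December 22 in each year:
1963: Sun, 1964: Tue, 1965: Wed, 1966: Thu, 1967: Fri, 1968: Sun, 1969: Mon ✓, 1970: Tue, 1971: Wed, 1972: Fri, 1973: Sat, 1974: Sun, 1975: Mon ✓, 1976: Wed, 1977: Thu, 1978: Fri, 1979: Sat, 1980: Mon ✓, 1981: Tue, 1982: Wed, 1983: Thu, 1984: Sat, 1985: Sun, 1986: Mon ✓, 1987: Tue, 1988: Thu, 1989: Fri
Mondays: 1969, 1975, 1980, 1986.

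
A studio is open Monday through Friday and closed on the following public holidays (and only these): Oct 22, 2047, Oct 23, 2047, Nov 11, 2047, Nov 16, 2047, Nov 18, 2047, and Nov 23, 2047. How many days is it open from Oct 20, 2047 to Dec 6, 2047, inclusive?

31

Oct 20, 2047 is a Sunday.
From Oct 20, 2047 to Dec 6, 2047 is 48 days inclusive.
48 = 7 × 6 + 6, so there are 6 full weeks plus 6 extra days.
Each full week contributes 5 weekdays (Mon–Fri): 6 × 5 = 30.
The 6 extra days are Sun, Mon, Tue, Wed, Thu, Fri — 5 of them qualify.
Total: 30 + 5 = 35.
Holidays: Oct 22, 2047 (Tue); Oct 23, 2047 (Wed); Nov 11, 2047 (Mon); Nov 16, 2047 (Sat); Nov 18, 2047 (Mon); Nov 23, 2047 (Sat).
4 of the 6 holidays fall on weekdays; the rest are weekends and were already excluded.
Business days: 35 − 4 = 31.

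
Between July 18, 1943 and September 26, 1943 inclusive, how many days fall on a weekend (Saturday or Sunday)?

July 18, 1943 is a Sunday.
From July 18, 1943 to September 26, 1943 is 71 days inclusive.
71 = 7 × 10 + 1, so there are 10 full weeks plus 1 extra day.
Each full week contributes 2 weekend days (Sat, Sun): 10 × 2 = 20.
The 1 extra day is Sun — 1 of them qualifies.
Total: 20 + 1 = 21.

21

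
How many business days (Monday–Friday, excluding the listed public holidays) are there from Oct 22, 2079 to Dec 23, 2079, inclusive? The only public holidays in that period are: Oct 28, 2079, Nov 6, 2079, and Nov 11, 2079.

Oct 22, 2079 is a Sunday.
That's 63 days from start to end, counting both.
63 = 7 × 9, so the span is exactly 9 full weeks.
Each full week contributes 5 weekdays (Mon–Fri): 9 × 5 = 45.
Total: 45.
Holidays: Oct 28, 2079 (Sat); Nov 6, 2079 (Mon); Nov 11, 2079 (Sat).
1 of the 3 holidays fall on weekdays; the rest are weekends and were already excluded.
Business days: 45 − 1 = 44.

44 business days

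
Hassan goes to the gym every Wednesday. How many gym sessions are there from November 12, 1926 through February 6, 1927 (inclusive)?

12 Wednesdays

November 12, 1926 is a Friday.
The range spans 87 days (inclusive of both endpoints).
87 = 7 × 12 + 3, so there are 12 full weeks plus 3 extra days.
Each full week contributes one Wednesday: 12 so far.
The 3 extra days are Fri, Sat, Sun — none qualify.
Total: 12 + 0 = 12.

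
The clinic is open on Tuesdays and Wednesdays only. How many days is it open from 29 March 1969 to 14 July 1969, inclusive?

30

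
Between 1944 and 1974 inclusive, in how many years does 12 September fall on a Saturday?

4

Day of week of September 12 in each year:
1944: Tue, 1945: Wed, 1946: Thu, 1947: Fri, 1948: Sun, 1949: Mon, 1950: Tue, 1951: Wed, 1952: Fri, 1953: Sat ✓, 1954: Sun, 1955: Mon, 1956: Wed, 1957: Thu, 1958: Fri, 1959: Sat ✓, 1960: Mon, 1961: Tue, 1962: Wed, 1963: Thu, 1964: Sat ✓, 1965: Sun, 1966: Mon, 1967: Tue, 1968: Thu, 1969: Fri, 1970: Sat ✓, 1971: Sun, 1972: Tue, 1973: Wed, 1974: Thu
Saturdays: 1953, 1959, 1964, 1970.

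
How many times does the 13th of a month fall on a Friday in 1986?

1

The 13th falls on a Friday when the month's 13th has weekday Fri.
Jan 13 is Mon; Feb 13 is Thu; Mar 13 is Thu; Apr 13 is Sun; May 13 is Tue; Jun 13 is Fri ✓; Jul 13 is Sun; Aug 13 is Wed; Sep 13 is Sat; Oct 13 is Mon; Nov 13 is Thu; Dec 13 is Sat.
Friday the 13ths: Jun.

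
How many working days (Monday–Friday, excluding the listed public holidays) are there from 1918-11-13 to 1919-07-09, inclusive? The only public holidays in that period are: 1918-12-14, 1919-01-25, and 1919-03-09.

1918-11-13 is a Wednesday.
From 1918-11-13 to 1919-07-09 is 239 days inclusive.
239 = 7 × 34 + 1, so there are 34 full weeks plus 1 extra day.
Each full week contributes 5 weekdays (Mon–Fri): 34 × 5 = 170.
The 1 extra day is Wednesday — 1 of them qualifies.
Total: 170 + 1 = 171.
Holidays: 1918-12-14 (Sat); 1919-01-25 (Sat); 1919-03-09 (Sun).
None of the 3 holidays fall on a weekday, so nothing to subtract.
Business days: 171 − 0 = 171.

171 working days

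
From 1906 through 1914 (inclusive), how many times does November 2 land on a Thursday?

Day of week of November 2 in each year:
1906: Fri, 1907: Sat, 1908: Mon, 1909: Tue, 1910: Wed, 1911: Thu ✓, 1912: Sat, 1913: Sun, 1914: Mon
Thursdays: 1911.

1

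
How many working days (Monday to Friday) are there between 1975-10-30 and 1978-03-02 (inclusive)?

1975-10-30 is a Thursday.
The range spans 855 days (inclusive of both endpoints).
855 = 7 × 122 + 1, so there are 122 full weeks plus 1 extra day.
Each full week contributes 5 weekdays (Mon–Fri): 122 × 5 = 610.
The 1 extra day is Thu — 1 of them qualifies.
Total: 610 + 1 = 611.

611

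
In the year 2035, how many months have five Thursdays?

4

A month has five Thursdays exactly when Thursday falls within its first (length − 28) days.
Jan: 31 days, starts Mon → 5 of Mon, Tue, Wed
Feb: 28 days, starts Thu → 5 of (none)
Mar: 31 days, starts Thu → 5 of Thu, Fri, Sat ✓
Apr: 30 days, starts Sun → 5 of Sun, Mon
May: 31 days, starts Tue → 5 of Tue, Wed, Thu ✓
Jun: 30 days, starts Fri → 5 of Fri, Sat
Jul: 31 days, starts Sun → 5 of Sun, Mon, Tue
Aug: 31 days, starts Wed → 5 of Wed, Thu, Fri ✓
Sep: 30 days, starts Sat → 5 of Sat, Sun
Oct: 31 days, starts Mon → 5 of Mon, Tue, Wed
Nov: 30 days, starts Thu → 5 of Thu, Fri ✓
Dec: 31 days, starts Sat → 5 of Sat, Sun, Mon
Months with five Thursdays: Mar, May, Aug, Nov.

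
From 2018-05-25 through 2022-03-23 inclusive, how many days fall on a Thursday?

2018-05-25 is a Friday.
That's 1399 days from start to end, counting both.
1399 = 7 × 199 + 6, so there are 199 full weeks plus 6 extra days.
Each full week contributes one Thursday: 199 so far.
The 6 extra days are Fri, Sat, Sun, Mon, Tue, Wed — none qualify.
Total: 199 + 0 = 199.

199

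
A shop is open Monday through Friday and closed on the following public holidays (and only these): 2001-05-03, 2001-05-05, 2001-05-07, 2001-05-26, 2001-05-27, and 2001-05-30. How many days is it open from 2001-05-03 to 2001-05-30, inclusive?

2001-05-03 is a Thursday.
From 2001-05-03 to 2001-05-30 is 28 days inclusive.
28 = 7 × 4, so the span is exactly 4 full weeks.
Each full week contributes 5 weekdays (Mon–Fri): 4 × 5 = 20.
Holidays: 2001-05-03 (Thu); 2001-05-05 (Sat); 2001-05-07 (Mon); 2001-05-26 (Sat); 2001-05-27 (Sun); 2001-05-30 (Wed).
3 of the 6 holidays fall on weekdays; the rest are weekends and were already excluded.
Business days: 20 − 3 = 17.

17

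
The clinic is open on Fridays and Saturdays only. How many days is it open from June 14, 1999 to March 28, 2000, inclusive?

June 14, 1999 is a Monday.
From June 14, 1999 to March 28, 2000 is 289 days inclusive.
289 = 7 × 41 + 2, so there are 41 full weeks plus 2 extra days.
Each full week contributes 2 days from the set (Fri, Sat): 41 × 2 = 82.
The 2 extra days are Mon, Tue — none qualify.
Total: 82 + 0 = 82.

82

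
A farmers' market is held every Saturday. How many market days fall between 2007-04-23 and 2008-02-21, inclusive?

2007-04-23 is a Monday.
That's 305 days from start to end, counting both.
305 = 7 × 43 + 4, so there are 43 full weeks plus 4 extra days.
Each full week contributes one Saturday: 43 so far.
The 4 extra days are Monday, Tuesday, Wednesday, Thursday — none qualify.
Total: 43 + 0 = 43.

43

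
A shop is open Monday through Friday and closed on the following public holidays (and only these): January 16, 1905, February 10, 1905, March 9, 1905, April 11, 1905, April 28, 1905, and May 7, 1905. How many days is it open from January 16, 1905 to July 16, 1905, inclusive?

125

January 16, 1905 is a Monday.
The range spans 182 days (inclusive of both endpoints).
182 = 7 × 26, so the span is exactly 26 full weeks.
Each full week contributes 5 weekdays (Mon–Fri): 26 × 5 = 130.
Holidays: January 16, 1905 (Mon); February 10, 1905 (Fri); March 9, 1905 (Thu); April 11, 1905 (Tue); April 28, 1905 (Fri); May 7, 1905 (Sun).
5 of the 6 holidays fall on weekdays; the rest are weekends and were already excluded.
Business days: 130 − 5 = 125.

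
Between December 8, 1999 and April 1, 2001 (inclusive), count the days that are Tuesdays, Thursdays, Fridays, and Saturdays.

275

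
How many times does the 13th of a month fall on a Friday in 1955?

The 13th falls on a Friday when the month's 13th has weekday Fri.
Jan 13 is Thu; Feb 13 is Sun; Mar 13 is Sun; Apr 13 is Wed; May 13 is Fri ✓; Jun 13 is Mon; Jul 13 is Wed; Aug 13 is Sat; Sep 13 is Tue; Oct 13 is Thu; Nov 13 is Sun; Dec 13 is Tue.
Friday the 13ths: May.

1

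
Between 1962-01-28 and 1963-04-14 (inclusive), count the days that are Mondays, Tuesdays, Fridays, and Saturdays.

252

1962-01-28 is a Sunday.
From 1962-01-28 to 1963-04-14 is 442 days inclusive.
442 = 7 × 63 + 1, so there are 63 full weeks plus 1 extra day.
Each full week contributes 4 days from the set (Mon, Tue, Fri, Sat): 63 × 4 = 252.
The 1 extra day is Sun — none qualify.
Total: 252 + 0 = 252.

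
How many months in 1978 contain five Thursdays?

4

A month has five Thursdays exactly when Thursday falls within its first (length − 28) days.
Jan: 31 days, starts Sun → 5 of Sun, Mon, Tue
Feb: 28 days, starts Wed → 5 of (none)
Mar: 31 days, starts Wed → 5 of Wed, Thu, Fri ✓
Apr: 30 days, starts Sat → 5 of Sat, Sun
May: 31 days, starts Mon → 5 of Mon, Tue, Wed
Jun: 30 days, starts Thu → 5 of Thu, Fri ✓
Jul: 31 days, starts Sat → 5 of Sat, Sun, Mon
Aug: 31 days, starts Tue → 5 of Tue, Wed, Thu ✓
Sep: 30 days, starts Fri → 5 of Fri, Sat
Oct: 31 days, starts Sun → 5 of Sun, Mon, Tue
Nov: 30 days, starts Wed → 5 of Wed, Thu ✓
Dec: 31 days, starts Fri → 5 of Fri, Sat, Sun
Months with five Thursdays: Mar, Jun, Aug, Nov.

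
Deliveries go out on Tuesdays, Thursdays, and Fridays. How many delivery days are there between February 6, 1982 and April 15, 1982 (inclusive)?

29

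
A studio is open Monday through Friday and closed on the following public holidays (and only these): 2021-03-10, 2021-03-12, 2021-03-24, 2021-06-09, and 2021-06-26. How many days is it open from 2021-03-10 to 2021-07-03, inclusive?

79 business days

2021-03-10 is a Wednesday.
That's 116 days from start to end, counting both.
116 = 7 × 16 + 4, so there are 16 full weeks plus 4 extra days.
Each full week contributes 5 weekdays (Mon–Fri): 16 × 5 = 80.
The 4 extra days are Wednesday, Thursday, Friday, Saturday — 3 of them qualify.
Total: 80 + 3 = 83.
Holidays: 2021-03-10 (Wed); 2021-03-12 (Fri); 2021-03-24 (Wed); 2021-06-09 (Wed); 2021-06-26 (Sat).
4 of the 5 holidays fall on weekdays; the rest are weekends and were already excluded.
Business days: 83 − 4 = 79.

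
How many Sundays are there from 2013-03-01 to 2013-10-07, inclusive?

32

2013-03-01 is a Friday.
The range spans 221 days (inclusive of both endpoints).
221 = 7 × 31 + 4, so there are 31 full weeks plus 4 extra days.
Each full week contributes one Sunday: 31 so far.
The 4 extra days are Fri, Sat, Sun, Mon — 1 of them qualifies.
Total: 31 + 1 = 32.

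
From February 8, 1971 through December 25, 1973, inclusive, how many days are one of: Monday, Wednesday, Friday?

February 8, 1971 is a Monday.
From February 8, 1971 to December 25, 1973 is 1052 days inclusive.
1052 = 7 × 150 + 2, so there are 150 full weeks plus 2 extra days.
Each full week contributes 3 days from the set (Mon, Wed, Fri): 150 × 3 = 450.
The 2 extra days are Monday, Tuesday — 1 of them qualifies.
Total: 450 + 1 = 451.

451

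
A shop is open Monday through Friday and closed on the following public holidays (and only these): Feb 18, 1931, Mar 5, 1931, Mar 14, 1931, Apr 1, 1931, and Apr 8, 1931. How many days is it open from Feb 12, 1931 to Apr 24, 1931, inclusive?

Feb 12, 1931 is a Thursday.
That's 72 days from start to end, counting both.
72 = 7 × 10 + 2, so there are 10 full weeks plus 2 extra days.
Each full week contributes 5 weekdays (Mon–Fri): 10 × 5 = 50.
The 2 extra days are Thu, Fri — 2 of them qualify.
Total: 50 + 2 = 52.
Holidays: Feb 18, 1931 (Wed); Mar 5, 1931 (Thu); Mar 14, 1931 (Sat); Apr 1, 1931 (Wed); Apr 8, 1931 (Wed).
4 of the 5 holidays fall on weekdays; the rest are weekends and were already excluded.
Business days: 52 − 4 = 48.

48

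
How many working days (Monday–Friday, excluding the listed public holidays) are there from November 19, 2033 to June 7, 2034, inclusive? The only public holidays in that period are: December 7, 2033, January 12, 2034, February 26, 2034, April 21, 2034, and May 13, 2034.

140 working days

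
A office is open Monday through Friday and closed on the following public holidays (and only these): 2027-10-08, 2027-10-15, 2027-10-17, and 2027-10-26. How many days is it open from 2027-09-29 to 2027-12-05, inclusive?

45

2027-09-29 is a Wednesday.
From 2027-09-29 to 2027-12-05 is 68 days inclusive.
68 = 7 × 9 + 5, so there are 9 full weeks plus 5 extra days.
Each full week contributes 5 weekdays (Mon–Fri): 9 × 5 = 45.
The 5 extra days are Wednesday, Thursday, Friday, Saturday, Sunday — 3 of them qualify.
Total: 45 + 3 = 48.
Holidays: 2027-10-08 (Fri); 2027-10-15 (Fri); 2027-10-17 (Sun); 2027-10-26 (Tue).
3 of the 4 holidays fall on weekdays; the rest are weekends and were already excluded.
Business days: 48 − 3 = 45.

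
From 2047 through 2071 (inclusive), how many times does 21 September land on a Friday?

3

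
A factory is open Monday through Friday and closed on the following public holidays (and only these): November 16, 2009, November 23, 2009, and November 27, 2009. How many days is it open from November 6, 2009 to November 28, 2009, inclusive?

13 working days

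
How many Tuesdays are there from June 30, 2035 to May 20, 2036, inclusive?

47

June 30, 2035 is a Saturday.
The range spans 326 days (inclusive of both endpoints).
326 = 7 × 46 + 4, so there are 46 full weeks plus 4 extra days.
Each full week contributes one Tuesday: 46 so far.
The 4 extra days are Saturday, Sunday, Monday, Tuesday — 1 of them qualifies.
Total: 46 + 1 = 47.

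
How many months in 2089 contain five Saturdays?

A month has five Saturdays exactly when Saturday falls within its first (length − 28) days.
Jan: 31 days, starts Sat → 5 of Sat, Sun, Mon ✓
Feb: 28 days, starts Tue → 5 of (none)
Mar: 31 days, starts Tue → 5 of Tue, Wed, Thu
Apr: 30 days, starts Fri → 5 of Fri, Sat ✓
May: 31 days, starts Sun → 5 of Sun, Mon, Tue
Jun: 30 days, starts Wed → 5 of Wed, Thu
Jul: 31 days, starts Fri → 5 of Fri, Sat, Sun ✓
Aug: 31 days, starts Mon → 5 of Mon, Tue, Wed
Sep: 30 days, starts Thu → 5 of Thu, Fri
Oct: 31 days, starts Sat → 5 of Sat, Sun, Mon ✓
Nov: 30 days, starts Tue → 5 of Tue, Wed
Dec: 31 days, starts Thu → 5 of Thu, Fri, Sat ✓
Months with five Saturdays: Jan, Apr, Jul, Oct, Dec.

5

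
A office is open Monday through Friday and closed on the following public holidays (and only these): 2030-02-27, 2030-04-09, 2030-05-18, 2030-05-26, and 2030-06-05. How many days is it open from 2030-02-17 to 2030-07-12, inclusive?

2030-02-17 is a Sunday.
From 2030-02-17 to 2030-07-12 is 146 days inclusive.
146 = 7 × 20 + 6, so there are 20 full weeks plus 6 extra days.
Each full week contributes 5 weekdays (Mon–Fri): 20 × 5 = 100.
The 6 extra days are Sunday, Monday, Tuesday, Wednesday, Thursday, Friday — 5 of them qualify.
Total: 100 + 5 = 105.
Holidays: 2030-02-27 (Wed); 2030-04-09 (Tue); 2030-05-18 (Sat); 2030-05-26 (Sun); 2030-06-05 (Wed).
3 of the 5 holidays fall on weekdays; the rest are weekends and were already excluded.
Business days: 105 − 3 = 102.

102 working days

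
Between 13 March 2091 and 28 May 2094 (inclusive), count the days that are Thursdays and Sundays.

13 March 2091 is a Tuesday.
From 13 March 2091 to 28 May 2094 is 1173 days inclusive.
1173 = 7 × 167 + 4, so there are 167 full weeks plus 4 extra days.
Each full week contributes 2 days from the set (Thu, Sun): 167 × 2 = 334.
The 4 extra days are Tue, Wed, Thu, Fri — 1 of them qualifies.
Total: 334 + 1 = 335.

335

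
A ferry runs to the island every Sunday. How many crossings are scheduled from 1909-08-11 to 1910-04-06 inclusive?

1909-08-11 is a Wednesday.
The range spans 239 days (inclusive of both endpoints).
239 = 7 × 34 + 1, so there are 34 full weeks plus 1 extra day.
Each full week contributes one Sunday: 34 so far.
The 1 extra day is Wednesday — none qualify.
Total: 34 + 0 = 34.

34 Sundays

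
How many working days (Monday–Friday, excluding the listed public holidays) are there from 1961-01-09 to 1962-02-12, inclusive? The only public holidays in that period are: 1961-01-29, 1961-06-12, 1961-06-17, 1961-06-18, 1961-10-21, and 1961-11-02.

1961-01-09 is a Monday.
From 1961-01-09 to 1962-02-12 is 400 days inclusive.
400 = 7 × 57 + 1, so there are 57 full weeks plus 1 extra day.
Each full week contributes 5 weekdays (Mon–Fri): 57 × 5 = 285.
The 1 extra day is Mon — 1 of them qualifies.
Total: 285 + 1 = 286.
Holidays: 1961-01-29 (Sun); 1961-06-12 (Mon); 1961-06-17 (Sat); 1961-06-18 (Sun); 1961-10-21 (Sat); 1961-11-02 (Thu).
2 of the 6 holidays fall on weekdays; the rest are weekends and were already excluded.
Business days: 286 − 2 = 284.

284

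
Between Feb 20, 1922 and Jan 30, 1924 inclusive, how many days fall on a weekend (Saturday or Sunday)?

202

Feb 20, 1922 is a Monday.
The range spans 710 days (inclusive of both endpoints).
710 = 7 × 101 + 3, so there are 101 full weeks plus 3 extra days.
Each full week contributes 2 weekend days (Sat, Sun): 101 × 2 = 202.
The 3 extra days are Mon, Tue, Wed — none qualify.
Total: 202 + 0 = 202.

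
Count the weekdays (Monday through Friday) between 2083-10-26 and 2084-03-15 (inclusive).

102

2083-10-26 is a Tuesday.
The range spans 142 days (inclusive of both endpoints).
142 = 7 × 20 + 2, so there are 20 full weeks plus 2 extra days.
Each full week contributes 5 weekdays (Mon–Fri): 20 × 5 = 100.
The 2 extra days are Tuesday, Wednesday — 2 of them qualify.
Total: 100 + 2 = 102.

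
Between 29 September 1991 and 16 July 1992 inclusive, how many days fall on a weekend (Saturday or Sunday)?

83

29 September 1991 is a Sunday.
The range spans 292 days (inclusive of both endpoints).
292 = 7 × 41 + 5, so there are 41 full weeks plus 5 extra days.
Each full week contributes 2 weekend days (Sat, Sun): 41 × 2 = 82.
The 5 extra days are Sunday, Monday, Tuesday, Wednesday, Thursday — 1 of them qualifies.
Total: 82 + 1 = 83.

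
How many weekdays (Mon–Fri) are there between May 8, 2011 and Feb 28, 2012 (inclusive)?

May 8, 2011 is a Sunday.
The range spans 297 days (inclusive of both endpoints).
297 = 7 × 42 + 3, so there are 42 full weeks plus 3 extra days.
Each full week contributes 5 weekdays (Mon–Fri): 42 × 5 = 210.
The 3 extra days are Sun, Mon, Tue — 2 of them qualify.
Total: 210 + 2 = 212.

212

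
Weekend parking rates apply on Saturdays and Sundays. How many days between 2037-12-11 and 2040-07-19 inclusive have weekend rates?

272

2037-12-11 is a Friday.
The range spans 952 days (inclusive of both endpoints).
952 = 7 × 136, so the span is exactly 136 full weeks.
Each full week contributes 2 weekend days (Sat, Sun): 136 × 2 = 272.
Total: 272.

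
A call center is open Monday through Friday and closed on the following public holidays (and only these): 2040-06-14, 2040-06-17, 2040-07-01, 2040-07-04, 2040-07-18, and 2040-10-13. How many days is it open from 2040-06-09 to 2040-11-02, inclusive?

102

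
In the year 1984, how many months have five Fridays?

A month has five Fridays exactly when Friday falls within its first (length − 28) days.
Jan: 31 days, starts Sun → 5 of Sun, Mon, Tue
Feb: 29 days, starts Wed → 5 of Wed
Mar: 31 days, starts Thu → 5 of Thu, Fri, Sat ✓
Apr: 30 days, starts Sun → 5 of Sun, Mon
May: 31 days, starts Tue → 5 of Tue, Wed, Thu
Jun: 30 days, starts Fri → 5 of Fri, Sat ✓
Jul: 31 days, starts Sun → 5 of Sun, Mon, Tue
Aug: 31 days, starts Wed → 5 of Wed, Thu, Fri ✓
Sep: 30 days, starts Sat → 5 of Sat, Sun
Oct: 31 days, starts Mon → 5 of Mon, Tue, Wed
Nov: 30 days, starts Thu → 5 of Thu, Fri ✓
Dec: 31 days, starts Sat → 5 of Sat, Sun, Mon
Months with five Fridays: Mar, Jun, Aug, Nov.

4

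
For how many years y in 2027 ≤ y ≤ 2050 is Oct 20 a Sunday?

3

Day of week of October 20 in each year:
2027: Wed, 2028: Fri, 2029: Sat, 2030: Sun ✓, 2031: Mon, 2032: Wed, 2033: Thu, 2034: Fri, 2035: Sat, 2036: Mon, 2037: Tue, 2038: Wed, 2039: Thu, 2040: Sat, 2041: Sun ✓, 2042: Mon, 2043: Tue, 2044: Thu, 2045: Fri, 2046: Sat, 2047: Sun ✓, 2048: Tue, 2049: Wed, 2050: Thu
Sundays: 2030, 2041, 2047.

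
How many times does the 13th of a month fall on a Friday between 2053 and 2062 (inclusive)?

16

Friday-the-13ths by year:
2053: Jun
2054: Feb, Mar, Nov
2055: Aug
2056: Oct
2057: Apr, Jul
2058: Sep, Dec
2059: Jun
2060: Feb, Aug
2061: May
2062: Jan, Oct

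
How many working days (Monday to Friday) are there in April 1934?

21 weekdays

April 1, 1934 is a Sunday.
That's 30 days from start to end, counting both.
30 = 7 × 4 + 2, so there are 4 full weeks plus 2 extra days.
Each full week contributes 5 weekdays (Mon–Fri): 4 × 5 = 20.
The 2 extra days are Sun, Mon — 1 of them qualifies.
Total: 20 + 1 = 21.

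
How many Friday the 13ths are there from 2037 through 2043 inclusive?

Friday-the-13ths by year:
2037: Feb, Mar, Nov
2038: Aug
2039: May
2040: Jan, Apr, Jul
2041: Sep, Dec
2042: Jun
2043: Feb, Mar, Nov

14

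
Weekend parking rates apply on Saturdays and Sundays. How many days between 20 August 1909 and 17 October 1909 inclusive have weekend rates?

18

20 August 1909 is a Friday.
That's 59 days from start to end, counting both.
59 = 7 × 8 + 3, so there are 8 full weeks plus 3 extra days.
Each full week contributes 2 weekend days (Sat, Sun): 8 × 2 = 16.
The 3 extra days are Fri, Sat, Sun — 2 of them qualify.
Total: 16 + 2 = 18.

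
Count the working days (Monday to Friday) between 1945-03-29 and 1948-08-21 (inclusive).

1945-03-29 is a Thursday.
The range spans 1242 days (inclusive of both endpoints).
1242 = 7 × 177 + 3, so there are 177 full weeks plus 3 extra days.
Each full week contributes 5 weekdays (Mon–Fri): 177 × 5 = 885.
The 3 extra days are Thu, Fri, Sat — 2 of them qualify.
Total: 885 + 2 = 887.

887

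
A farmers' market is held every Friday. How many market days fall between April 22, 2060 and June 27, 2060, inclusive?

10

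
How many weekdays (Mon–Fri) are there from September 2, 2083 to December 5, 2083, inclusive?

September 2, 2083 is a Thursday.
That's 95 days from start to end, counting both.
95 = 7 × 13 + 4, so there are 13 full weeks plus 4 extra days.
Each full week contributes 5 weekdays (Mon–Fri): 13 × 5 = 65.
The 4 extra days are Thursday, Friday, Saturday, Sunday — 2 of them qualify.
Total: 65 + 2 = 67.

67 weekdays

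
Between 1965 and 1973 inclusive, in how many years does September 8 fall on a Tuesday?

Day of week of September 8 in each year:
1965: Wed, 1966: Thu, 1967: Fri, 1968: Sun, 1969: Mon, 1970: Tue ✓, 1971: Wed, 1972: Fri, 1973: Sat
Tuesdays: 1970.

1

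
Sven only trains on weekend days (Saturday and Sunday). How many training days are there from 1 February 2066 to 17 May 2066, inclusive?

1 February 2066 is a Monday.
The range spans 106 days (inclusive of both endpoints).
106 = 7 × 15 + 1, so there are 15 full weeks plus 1 extra day.
Each full week contributes 2 weekend days (Sat, Sun): 15 × 2 = 30.
The 1 extra day is Mon — none qualify.
Total: 30 + 0 = 30.

30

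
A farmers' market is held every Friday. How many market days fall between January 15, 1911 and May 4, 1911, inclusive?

15 Fridays

January 15, 1911 is a Sunday.
That's 110 days from start to end, counting both.
110 = 7 × 15 + 5, so there are 15 full weeks plus 5 extra days.
Each full week contributes one Friday: 15 so far.
The 5 extra days are Sunday, Monday, Tuesday, Wednesday, Thursday — none qualify.
Total: 15 + 0 = 15.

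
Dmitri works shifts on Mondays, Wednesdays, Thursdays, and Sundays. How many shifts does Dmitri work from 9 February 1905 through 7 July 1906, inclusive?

293

9 February 1905 is a Thursday.
From 9 February 1905 to 7 July 1906 is 514 days inclusive.
514 = 7 × 73 + 3, so there are 73 full weeks plus 3 extra days.
Each full week contributes 4 days from the set (Mon, Wed, Thu, Sun): 73 × 4 = 292.
The 3 extra days are Thu, Fri, Sat — 1 of them qualifies.
Total: 292 + 1 = 293.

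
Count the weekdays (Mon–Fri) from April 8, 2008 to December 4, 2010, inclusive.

April 8, 2008 is a Tuesday.
The range spans 971 days (inclusive of both endpoints).
971 = 7 × 138 + 5, so there are 138 full weeks plus 5 extra days.
Each full week contributes 5 weekdays (Mon–Fri): 138 × 5 = 690.
The 5 extra days are Tuesday, Wednesday, Thursday, Friday, Saturday — 4 of them qualify.
Total: 690 + 4 = 694.

694 weekdays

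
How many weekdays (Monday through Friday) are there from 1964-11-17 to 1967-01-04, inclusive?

557

1964-11-17 is a Tuesday.
That's 779 days from start to end, counting both.
779 = 7 × 111 + 2, so there are 111 full weeks plus 2 extra days.
Each full week contributes 5 weekdays (Mon–Fri): 111 × 5 = 555.
The 2 extra days are Tuesday, Wednesday — 2 of them qualify.
Total: 555 + 2 = 557.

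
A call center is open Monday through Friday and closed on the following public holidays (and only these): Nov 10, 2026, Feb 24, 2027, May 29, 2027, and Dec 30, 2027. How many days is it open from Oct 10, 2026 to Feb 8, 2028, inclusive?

Oct 10, 2026 is a Saturday.
That's 487 days from start to end, counting both.
487 = 7 × 69 + 4, so there are 69 full weeks plus 4 extra days.
Each full week contributes 5 weekdays (Mon–Fri): 69 × 5 = 345.
The 4 extra days are Sat, Sun, Mon, Tue — 2 of them qualify.
Total: 345 + 2 = 347.
Holidays: Nov 10, 2026 (Tue); Feb 24, 2027 (Wed); May 29, 2027 (Sat); Dec 30, 2027 (Thu).
3 of the 4 holidays fall on weekdays; the rest are weekends and were already excluded.
Business days: 347 − 3 = 344.

344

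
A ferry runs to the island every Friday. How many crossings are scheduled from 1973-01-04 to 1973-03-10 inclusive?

10 Fridays

1973-01-04 is a Thursday.
From 1973-01-04 to 1973-03-10 is 66 days inclusive.
66 = 7 × 9 + 3, so there are 9 full weeks plus 3 extra days.
Each full week contributes one Friday: 9 so far.
The 3 extra days are Thu, Fri, Sat — 1 of them qualifies.
Total: 9 + 1 = 10.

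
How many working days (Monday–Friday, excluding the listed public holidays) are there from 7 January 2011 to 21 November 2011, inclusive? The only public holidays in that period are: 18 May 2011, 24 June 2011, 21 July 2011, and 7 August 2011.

224

7 January 2011 is a Friday.
From 7 January 2011 to 21 November 2011 is 319 days inclusive.
319 = 7 × 45 + 4, so there are 45 full weeks plus 4 extra days.
Each full week contributes 5 weekdays (Mon–Fri): 45 × 5 = 225.
The 4 extra days are Friday, Saturday, Sunday, Monday — 2 of them qualify.
Total: 225 + 2 = 227.
Holidays: 18 May 2011 (Wed); 24 June 2011 (Fri); 21 July 2011 (Thu); 7 August 2011 (Sun).
3 of the 4 holidays fall on weekdays; the rest are weekends and were already excluded.
Business days: 227 − 3 = 224.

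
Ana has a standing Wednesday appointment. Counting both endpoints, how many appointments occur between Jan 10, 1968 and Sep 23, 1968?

Jan 10, 1968 is a Wednesday.
The range spans 258 days (inclusive of both endpoints).
258 = 7 × 36 + 6, so there are 36 full weeks plus 6 extra days.
Each full week contributes one Wednesday: 36 so far.
The 6 extra days are Wednesday, Thursday, Friday, Saturday, Sunday, Monday — 1 of them qualifies.
Total: 36 + 1 = 37.

37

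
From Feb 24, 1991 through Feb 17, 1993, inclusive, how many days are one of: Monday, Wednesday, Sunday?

312

Feb 24, 1991 is a Sunday.
The range spans 725 days (inclusive of both endpoints).
725 = 7 × 103 + 4, so there are 103 full weeks plus 4 extra days.
Each full week contributes 3 days from the set (Mon, Wed, Sun): 103 × 3 = 309.
The 4 extra days are Sunday, Monday, Tuesday, Wednesday — 3 of them qualify.
Total: 309 + 3 = 312.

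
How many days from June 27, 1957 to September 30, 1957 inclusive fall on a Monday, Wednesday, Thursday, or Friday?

June 27, 1957 is a Thursday.
The range spans 96 days (inclusive of both endpoints).
96 = 7 × 13 + 5, so there are 13 full weeks plus 5 extra days.
Each full week contributes 4 days from the set (Mon, Wed, Thu, Fri): 13 × 4 = 52.
The 5 extra days are Thu, Fri, Sat, Sun, Mon — 3 of them qualify.
Total: 52 + 3 = 55.

55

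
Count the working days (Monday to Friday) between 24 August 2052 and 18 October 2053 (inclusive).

24 August 2052 is a Saturday.
The range spans 421 days (inclusive of both endpoints).
421 = 7 × 60 + 1, so there are 60 full weeks plus 1 extra day.
Each full week contributes 5 weekdays (Mon–Fri): 60 × 5 = 300.
The 1 extra day is Saturday — none qualify.
Total: 300 + 0 = 300.

300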